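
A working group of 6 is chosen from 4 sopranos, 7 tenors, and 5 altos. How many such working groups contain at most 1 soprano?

Split by how many sopranos are chosen (0 through 1).
Sum: C(4,0)·C(12,6) + C(4,1)·C(12,5) = 924 + 3168 = 4092.

4092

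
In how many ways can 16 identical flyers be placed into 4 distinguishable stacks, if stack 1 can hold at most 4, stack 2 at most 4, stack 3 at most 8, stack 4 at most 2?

By stars and bars, unrestricted non-negative solutions to x_1+…+x_4 = 16 number C(16+3,3) = 969.
Subtract solutions that violate a single cap (substitute x_i' = x_i − (cap_i+1)): x_1 ≥ 5 gives C(14,3) = 364; x_2 ≥ 5 gives C(14,3) = 364; x_3 ≥ 9 gives C(10,3) = 120; x_4 ≥ 3 gives C(16,3) = 560. Together 1408.
Add back pairs where two caps are both exceeded: 84 + 10 + 165 + 10 + 165 + 35 = 469.
Subtract triples: 0 + 20 + 0 + 0 = 20.
By inclusion–exclusion the count is 969 − 1408 + 469 − 20 = 10.

10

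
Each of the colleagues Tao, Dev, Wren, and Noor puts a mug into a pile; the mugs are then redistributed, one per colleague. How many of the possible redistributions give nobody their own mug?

Let Aᵢ be the assignments in which colleague i gets their own mug. We want the size of the complement of A₁∪…∪A_4.
By inclusion–exclusion this is Σ_{j=0}^{4} (−1)^j C(4,j)·(4−j)!.
Computing: 24 − 24 + 12 − 4 + 1 = 9.

9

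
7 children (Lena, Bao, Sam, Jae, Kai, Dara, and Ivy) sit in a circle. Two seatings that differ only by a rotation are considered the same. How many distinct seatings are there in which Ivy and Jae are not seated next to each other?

Without the restriction there are (6)! = 720 seatings.
Seatings with Ivy beside Jae: treat them as a block with 2 internal orders, giving 2 × (5)! = 240.
Subtracting, 720 − 240 = 480.

480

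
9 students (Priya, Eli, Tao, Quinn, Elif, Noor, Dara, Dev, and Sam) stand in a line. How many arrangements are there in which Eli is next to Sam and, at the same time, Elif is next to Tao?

20160

Treat {Eli,Sam} as one block (2 orders) and {Elif,Tao} as another (2 orders).
That leaves 7 units to arrange: 2 × 2 × 7! = 4 × 5040 = 20160.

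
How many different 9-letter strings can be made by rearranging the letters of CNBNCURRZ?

CNBNCURRZ has 9 letters with C appearing twice, N appearing twice, and R appearing twice.
Dividing 9! = 362880 by 2!·2!·2! = 8 for the repeated letters gives 45360.

45360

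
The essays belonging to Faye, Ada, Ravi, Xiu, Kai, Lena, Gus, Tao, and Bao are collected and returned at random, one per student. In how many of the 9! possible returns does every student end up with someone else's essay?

Count assignments avoiding every fixed point. For any j of the 9 students fixed to their own essay, the other 9−j can be arranged in (9−j)! ways.
By inclusion–exclusion this is Σ_{j=0}^{9} (−1)^j C(9,j)·(9−j)!.
Computing: 362880 − 362880 + 181440 − 60480 + 15120 − 3024 + 504 − 72 + 9 − 1 = 133496.

133496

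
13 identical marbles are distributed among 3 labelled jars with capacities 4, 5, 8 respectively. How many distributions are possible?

15

By stars and bars, unrestricted non-negative solutions to x_1+…+x_3 = 13 number C(13+2,2) = 105.
Subtract solutions that violate a single cap (substitute x_i' = x_i − (cap_i+1)): x_1 ≥ 5 gives C(10,2) = 45; x_2 ≥ 6 gives C(9,2) = 36; x_3 ≥ 9 gives C(6,2) = 15. Together 96.
Add back pairs where two caps are both exceeded: 6 + 0 + 0 = 6.
By inclusion–exclusion the count is 105 − 96 + 6 = 15.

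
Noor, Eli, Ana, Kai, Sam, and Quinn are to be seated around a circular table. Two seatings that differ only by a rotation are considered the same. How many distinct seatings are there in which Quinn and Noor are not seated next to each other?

All circular seatings of 6 people number (5)! = 120.
Seatings with Quinn beside Noor: treat them as a block with 2 internal orders, giving 2 × (4)! = 48.
Subtracting, 120 − 48 = 72.

72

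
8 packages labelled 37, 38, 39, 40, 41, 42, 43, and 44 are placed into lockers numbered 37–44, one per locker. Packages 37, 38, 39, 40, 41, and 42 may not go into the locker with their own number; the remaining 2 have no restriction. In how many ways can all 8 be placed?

18806

Let Aᵢ (for 37 ≤ i ≤ 42) be the placements that put package i in its forbidden locker. Any j of these fix j positions, leaving (8−j)! ways to fill the rest, and there are C(6,j) ways to pick which j.
By inclusion–exclusion, the number of valid placements is Σ_{j=0}^{6} (−1)^j C(6,j)·(8−j)!.
Computing: 40320 − 30240 + 10800 − 2400 + 360 − 36 + 2 = 18806.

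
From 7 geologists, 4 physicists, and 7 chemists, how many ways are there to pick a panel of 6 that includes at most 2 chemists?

Split by how many chemists are chosen (0 through 2).
Sum: C(7,0)·C(11,6) + C(7,1)·C(11,5) + C(7,2)·C(11,4) = 462 + 3234 + 6930 = 10626.

10626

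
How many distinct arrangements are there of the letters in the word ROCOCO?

60

ROCOCO has 6 letters with C appearing twice and O appearing 3 times.
The number of distinct arrangements is 6!/(3!·2!) = 720/12 = 60.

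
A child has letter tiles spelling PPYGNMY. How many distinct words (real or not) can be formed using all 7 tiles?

1260

The 7 letters of PPYGNMY have repeats: P appearing twice and Y appearing twice.
Dividing 7! = 5040 by 2!·2! = 4 for the repeated letters gives 1260.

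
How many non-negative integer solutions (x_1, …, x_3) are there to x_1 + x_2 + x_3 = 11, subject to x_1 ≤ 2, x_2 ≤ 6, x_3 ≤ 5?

Without the upper bounds there are C(13,2) = 78 ways to split 11 among 3 variables.
Subtract solutions that violate a single cap (substitute x_i' = x_i − (cap_i+1)): x_1 ≥ 3 gives C(10,2) = 45; x_2 ≥ 7 gives C(6,2) = 15; x_3 ≥ 6 gives C(7,2) = 21. Together 81.
Add back pairs where two caps are both exceeded: 3 + 6 + 0 = 9.
By inclusion–exclusion the count is 78 − 81 + 9 = 6.

6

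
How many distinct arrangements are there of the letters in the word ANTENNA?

420

Letter multiplicities in ANTENNA: A×2, E×1, N×3, T×1.
Dividing 7! = 5040 by 3!·2! = 12 for the repeated letters gives 420.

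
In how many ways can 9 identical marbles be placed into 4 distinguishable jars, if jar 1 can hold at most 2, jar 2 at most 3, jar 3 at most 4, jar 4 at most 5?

Ignoring the caps, the number of non-negative solutions to x_1+…+x_4 = 9 is C(12,3) = 220.
Subtract solutions that violate a single cap (substitute x_i' = x_i − (cap_i+1)): x_1 ≥ 3 gives C(9,3) = 84; x_2 ≥ 4 gives C(8,3) = 56; x_3 ≥ 5 gives C(7,3) = 35; x_4 ≥ 6 gives C(6,3) = 20. Together 195.
Add back pairs where two caps are both exceeded: 10 + 4 + 1 + 1 + 0 + 0 = 16.
By inclusion–exclusion the count is 220 − 195 + 16 = 41.

41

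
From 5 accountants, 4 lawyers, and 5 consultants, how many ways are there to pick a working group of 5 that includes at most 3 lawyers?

Split by how many lawyers are chosen (0 through 3).
Sum: C(4,0)·C(10,5) + C(4,1)·C(10,4) + C(4,2)·C(10,3) + C(4,3)·C(10,2) = 252 + 840 + 720 + 180 = 1992.

1992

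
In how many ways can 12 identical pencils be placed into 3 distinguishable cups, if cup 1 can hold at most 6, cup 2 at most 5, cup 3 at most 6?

21

By stars and bars, unrestricted non-negative solutions to x_1+…+x_3 = 12 number C(12+2,2) = 91.
Subtract solutions that violate a single cap (substitute x_i' = x_i − (cap_i+1)): x_1 ≥ 7 gives C(7,2) = 21; x_2 ≥ 6 gives C(8,2) = 28; x_3 ≥ 7 gives C(7,2) = 21. Together 70.
No two caps can be exceeded simultaneously, so the pair terms are all 0.
By inclusion–exclusion the count is 91 − 70 + 0 = 21.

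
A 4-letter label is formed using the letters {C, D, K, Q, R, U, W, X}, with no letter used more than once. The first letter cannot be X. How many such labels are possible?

1470

The first letter has 8−1 = 7 choices (anything except X).
The remaining 3 letters are filled from the other 7 symbols without repetition: 7 × 6 × 5 = 210.
Total: 7 × 210 = 1470.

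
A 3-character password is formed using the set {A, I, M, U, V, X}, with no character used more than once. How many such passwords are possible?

120

With no repetition, fill the 3 characters in order: 6 choices, then 5, down to 4.
6 × 5 × 4 = 120.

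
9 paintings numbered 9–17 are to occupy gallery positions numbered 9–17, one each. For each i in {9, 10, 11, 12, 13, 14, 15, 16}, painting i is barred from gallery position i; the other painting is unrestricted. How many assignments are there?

148329

Let Aᵢ (for 9 ≤ i ≤ 16) be the placements that put painting i in its forbidden gallery position. Any j of these fix j positions, leaving (9−j)! ways to fill the rest, and there are C(8,j) ways to pick which j.
By inclusion–exclusion, the number of valid placements is Σ_{j=0}^{8} (−1)^j C(8,j)·(9−j)!.
Computing: 362880 − 322560 + 141120 − 40320 + 8400 − 1344 + 168 − 16 + 1 = 148329.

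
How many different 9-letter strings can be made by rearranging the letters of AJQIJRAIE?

The 9 letters of AJQIJRAIE have repeats: A appearing twice, I appearing twice, and J appearing twice.
So there are 9! / (2!·2!·2!) = 45360 distinguishable arrangements.

45360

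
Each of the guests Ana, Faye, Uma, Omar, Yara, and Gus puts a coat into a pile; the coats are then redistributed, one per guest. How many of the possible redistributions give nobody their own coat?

Let Aᵢ be the assignments in which guest i gets their own coat. We want the size of the complement of A₁∪…∪A_6.
By inclusion–exclusion this is Σ_{j=0}^{6} (−1)^j C(6,j)·(6−j)!.
Computing: 720 − 720 + 360 − 120 + 30 − 6 + 1 = 265.

265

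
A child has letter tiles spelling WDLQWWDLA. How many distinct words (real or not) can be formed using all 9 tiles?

15120

The 9 letters of WDLQWWDLA have repeats: D appearing twice, L appearing twice, and W appearing 3 times.
Dividing 9! = 362880 by 3!·2!·2! = 24 for the repeated letters gives 15120.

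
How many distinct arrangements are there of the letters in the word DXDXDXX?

DXDXDXX has 7 letters with D appearing 3 times and X appearing 4 times.
So there are 7! / (4!·3!) = 35 distinguishable arrangements.

35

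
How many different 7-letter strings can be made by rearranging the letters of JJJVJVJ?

21

The 7 letters of JJJVJVJ have repeats: J appearing 5 times and V appearing twice.
Dividing 7! = 5040 by 5!·2! = 240 for the repeated letters gives 21.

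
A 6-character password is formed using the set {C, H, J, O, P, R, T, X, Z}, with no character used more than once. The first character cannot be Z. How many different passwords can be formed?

53760

The first character has 9−1 = 8 choices (anything except Z).
The remaining 5 characters are filled from the other 8 symbols without repetition: 8 × 7 × 6 × 5 × 4 = 6720.
Total: 8 × 6720 = 53760.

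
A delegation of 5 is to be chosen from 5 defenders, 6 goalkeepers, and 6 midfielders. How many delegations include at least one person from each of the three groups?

4485

Total 5-person selections from all 17: C(17,5) = 6188.
Selections missing a whole group: no defenders → C(12,5) = 792; no goalkeepers → C(11,5) = 462; no midfielders → C(11,5) = 462.
Add back selections omitting two groups (i.e. drawn from a single group): C(5,5) + C(6,5) + C(6,5) = 13.
By inclusion–exclusion: 6188 − 1716 + 13 = 4485.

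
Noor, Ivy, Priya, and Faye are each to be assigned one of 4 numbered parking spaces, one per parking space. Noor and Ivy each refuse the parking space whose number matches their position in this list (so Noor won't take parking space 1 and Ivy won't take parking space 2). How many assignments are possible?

14

Let Aᵢ (for i ∈ {1, 2}) be the placements that put person i in their forbidden parking space. Any j of these fix j positions, leaving (4−j)! ways to fill the rest, and there are C(2,j) ways to pick which j.
By inclusion–exclusion, the number of valid placements is Σ_{j=0}^{2} (−1)^j C(2,j)·(4−j)!.
Computing: 24 − 12 + 2 = 14.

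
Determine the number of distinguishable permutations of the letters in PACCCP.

60

PACCCP has 6 letters with C appearing 3 times and P appearing twice.
So there are 6! / (3!·2!) = 60 distinguishable arrangements.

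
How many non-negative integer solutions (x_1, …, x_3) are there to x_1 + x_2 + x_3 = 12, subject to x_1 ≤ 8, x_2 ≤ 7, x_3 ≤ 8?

56

By stars and bars, unrestricted non-negative solutions to x_1+…+x_3 = 12 number C(12+2,2) = 91.
Subtract solutions that violate a single cap (substitute x_i' = x_i − (cap_i+1)): x_1 ≥ 9 gives C(5,2) = 10; x_2 ≥ 8 gives C(6,2) = 15; x_3 ≥ 9 gives C(5,2) = 10. Together 35.
No two caps can be exceeded simultaneously, so the pair terms are all 0.
By inclusion–exclusion the count is 91 − 35 + 0 = 56.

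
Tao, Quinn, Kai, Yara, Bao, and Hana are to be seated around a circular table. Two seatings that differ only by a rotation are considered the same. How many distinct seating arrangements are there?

Fix one person's seat to break rotational symmetry; the remaining 5 people can be arranged in (5)! = 120 ways.

120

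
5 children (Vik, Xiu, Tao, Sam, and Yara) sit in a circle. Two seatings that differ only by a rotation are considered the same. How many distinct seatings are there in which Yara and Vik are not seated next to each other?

12

Without the restriction there are (4)! = 24 seatings.
Seatings with Yara beside Vik: treat them as a block with 2 internal orders, giving 2 × (3)! = 12.
Subtracting, 24 − 12 = 12.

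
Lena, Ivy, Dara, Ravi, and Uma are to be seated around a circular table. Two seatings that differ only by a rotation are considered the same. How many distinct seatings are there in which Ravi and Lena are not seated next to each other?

12

Without the restriction there are (4)! = 24 seatings.
Seatings with Ravi beside Lena: treat them as a block with 2 internal orders, giving 2 × (3)! = 12.
Subtracting, 24 − 12 = 12.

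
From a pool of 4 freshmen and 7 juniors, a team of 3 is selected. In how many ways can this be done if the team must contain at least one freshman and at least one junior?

126

Unrestricted: C(11,3) = 165 ways to pick any 3 of the 11.
Selections missing a whole group: no freshmen → C(7,3) = 35; no juniors → C(4,3) = 4.
Both groups omitted at once is impossible, so 165 − 39 = 126.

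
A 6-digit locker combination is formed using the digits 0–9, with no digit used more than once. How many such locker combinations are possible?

151200

With no repetition, fill the 6 digits in order: 10 choices, then 9, down to 5.
10 × 9 × 8 × 7 × 6 × 5 = 151200.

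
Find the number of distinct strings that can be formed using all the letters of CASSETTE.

5040

The 8 letters of CASSETTE have repeats: E appearing twice, S appearing twice, and T appearing twice.
The number of distinct arrangements is 8!/(2!·2!·2!) = 40320/8 = 5040.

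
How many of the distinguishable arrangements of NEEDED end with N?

With the last slot taken by N, it remains to arrange the other 5 letters (EEDED).
Those 5 letters have D appearing twice and E appearing 3 times, giving (5)!/(3!·2!) = 10.

10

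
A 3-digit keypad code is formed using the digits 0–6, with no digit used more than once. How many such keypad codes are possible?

With no repetition, fill the 3 digits in order: 7 choices, then 6, down to 5.
That product is 7 × 6 × 5 = 210.

210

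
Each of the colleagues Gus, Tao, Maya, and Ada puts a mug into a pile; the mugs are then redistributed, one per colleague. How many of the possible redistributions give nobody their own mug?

Count assignments avoiding every fixed point. For any j of the 4 colleagues fixed to their own mug, the other 4−j can be arranged in (4−j)! ways.
By inclusion–exclusion this is Σ_{j=0}^{4} (−1)^j C(4,j)·(4−j)!.
Computing: 24 − 24 + 12 − 4 + 1 = 9.

9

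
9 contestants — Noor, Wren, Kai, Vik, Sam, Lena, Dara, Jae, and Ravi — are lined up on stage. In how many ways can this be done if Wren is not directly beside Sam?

There are 9! = 362880 arrangements in all. If Wren and Sam are adjacent, merging them into one block gives 2·(8)! = 80640 arrangements.
So 362880 − 80640 = 282240 arrangements keep them apart.

282240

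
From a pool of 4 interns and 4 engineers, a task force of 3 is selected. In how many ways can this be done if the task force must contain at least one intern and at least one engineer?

48

Total 3-person selections from all 8: C(8,3) = 56.
Subtract selections that omit an entire group: no interns → C(4,3) = 4; no engineers → C(4,3) = 4.
Both groups omitted at once is impossible, so 56 − 8 = 48.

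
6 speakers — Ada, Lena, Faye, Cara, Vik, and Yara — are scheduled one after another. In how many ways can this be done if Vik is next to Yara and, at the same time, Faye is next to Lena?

Treat {Vik,Yara} as one block (2 orders) and {Faye,Lena} as another (2 orders).
That leaves 4 units to arrange: 2 × 2 × 4! = 4 × 24 = 96.

96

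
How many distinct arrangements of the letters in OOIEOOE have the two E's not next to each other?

Total arrangements of OOIEOOE: 7!/(4!·2!) = 105.
Arrangements with the E's together: treat EE as one letter, giving (6)!/(4!) = 30.
Hence 105 − 30 = 75.

75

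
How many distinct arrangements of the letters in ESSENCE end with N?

60

With the last slot taken by N, it remains to arrange the other 6 letters (ESSECE).
Those 6 letters have E appearing 3 times and S appearing twice, giving (6)!/(3!·2!) = 60.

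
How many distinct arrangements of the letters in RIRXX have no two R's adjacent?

18

Total arrangements of RIRXX: 5!/(2!·2!) = 30.
Arrangements with the R's together: treat RR as one letter, giving (4)!/(2!) = 12.
Hence 30 − 12 = 18.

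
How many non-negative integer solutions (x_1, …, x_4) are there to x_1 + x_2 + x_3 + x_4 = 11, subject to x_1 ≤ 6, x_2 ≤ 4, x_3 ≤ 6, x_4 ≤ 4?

Without the upper bounds there are C(14,3) = 364 ways to split 11 among 4 variables.
Subtract solutions that violate a single cap (substitute x_i' = x_i − (cap_i+1)): x_1 ≥ 7 gives C(7,3) = 35; x_2 ≥ 5 gives C(9,3) = 84; x_3 ≥ 7 gives C(7,3) = 35; x_4 ≥ 5 gives C(9,3) = 84. Together 238.
Add back pairs where two caps are both exceeded: 0 + 0 + 0 + 0 + 4 + 0 = 4.
By inclusion–exclusion the count is 364 − 238 + 4 = 130.

130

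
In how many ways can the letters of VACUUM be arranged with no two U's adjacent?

Total arrangements of VACUUM: 6!/(2!) = 360.
Arrangements with the U's together: treat UU as one letter, giving (5)! = 120.
Subtracting, 360 − 120 = 240 arrangements keep the U's apart.

240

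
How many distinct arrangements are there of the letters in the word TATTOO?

Letter multiplicities in TATTOO: A×1, O×2, T×3.
The number of distinct arrangements is 6!/(3!·2!) = 720/12 = 60.

60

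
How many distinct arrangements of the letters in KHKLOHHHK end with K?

Fix K in the last position and arrange the remaining 8 letters.
Those 8 letters have H appearing 4 times and K appearing twice, giving (8)!/(4!·2!) = 840.

840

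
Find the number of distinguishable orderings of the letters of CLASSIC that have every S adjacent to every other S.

360

Treat the 2 copies of S as a single block. The multiset to arrange is then {SS, A, C, C, I, L}, 6 items in all.
That gives (6)!/(2!) = 360 arrangements.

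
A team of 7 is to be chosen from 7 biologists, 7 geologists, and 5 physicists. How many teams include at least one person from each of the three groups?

Unrestricted: C(19,7) = 50388 ways to pick any 7 of the 19.
Selections missing a whole group: no biologists → C(12,7) = 792; no geologists → C(12,7) = 792; no physicists → C(14,7) = 3432.
Add back selections omitting two groups (i.e. drawn from a single group): C(7,7) + C(7,7) + C(5,7) = 2.
By inclusion–exclusion: 50388 − 5016 + 2 = 45374.

45374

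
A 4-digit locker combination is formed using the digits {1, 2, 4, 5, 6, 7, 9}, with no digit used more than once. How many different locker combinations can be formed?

840

Choose and order 4 of the 7 symbols: the first digit has 7 options, the next 6, then 5, 4.
7 × 6 × 5 × 4 = 840.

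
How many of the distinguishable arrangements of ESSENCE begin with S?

With the first slot taken by S, it remains to arrange the other 6 letters (ESENCE).
Those 6 letters have E appearing 3 times, giving (6)!/(3!) = 120.

120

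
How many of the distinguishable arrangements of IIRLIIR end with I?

With the last slot taken by I, it remains to arrange the other 6 letters (IRLIIR).
Those 6 letters have I appearing 3 times and R appearing twice, giving (6)!/(3!·2!) = 60.

60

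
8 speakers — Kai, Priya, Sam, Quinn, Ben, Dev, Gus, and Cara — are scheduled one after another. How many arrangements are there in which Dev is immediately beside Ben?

Glue Dev and Ben into one block (2 internal orders), leaving 7 units to arrange in a row.
So the count is 2·(7)! = 10080.

10080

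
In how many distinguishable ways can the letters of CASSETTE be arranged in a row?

CASSETTE has 8 letters with E appearing twice, S appearing twice, and T appearing twice.
Dividing 8! = 40320 by 2!·2!·2! = 8 for the repeated letters gives 5040.

5040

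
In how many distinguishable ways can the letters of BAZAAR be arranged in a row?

120

The 6 letters of BAZAAR have repeats: A appearing 3 times.
The number of distinct arrangements is 6!/(3!) = 720/6 = 120.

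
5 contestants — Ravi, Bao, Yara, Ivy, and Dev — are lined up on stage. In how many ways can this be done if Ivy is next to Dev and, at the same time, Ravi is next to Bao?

24

Treat {Ivy,Dev} as one block (2 orders) and {Ravi,Bao} as another (2 orders).
That leaves 3 units to arrange: 2 × 2 × 3! = 4 × 6 = 24.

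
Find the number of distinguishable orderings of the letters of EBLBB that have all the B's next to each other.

Treat the 3 copies of B as a single block. The multiset to arrange is then {BBB, E, L}, 3 items in all.
All 3 items are distinct, so there are (3)! = 6 arrangements.

6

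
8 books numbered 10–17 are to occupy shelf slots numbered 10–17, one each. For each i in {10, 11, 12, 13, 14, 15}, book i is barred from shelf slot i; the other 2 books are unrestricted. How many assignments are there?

18806

Let Aᵢ (for 10 ≤ i ≤ 15) be the placements that put book i in its forbidden shelf slot. Any j of these fix j positions, leaving (8−j)! ways to fill the rest, and there are C(6,j) ways to pick which j.
By inclusion–exclusion, the number of valid placements is Σ_{j=0}^{6} (−1)^j C(6,j)·(8−j)!.
Computing: 40320 − 30240 + 10800 − 2400 + 360 − 36 + 2 = 18806.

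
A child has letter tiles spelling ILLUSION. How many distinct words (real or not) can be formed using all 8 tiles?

10080

ILLUSION has 8 letters with I appearing twice and L appearing twice.
The number of distinct arrangements is 8!/(2!·2!) = 40320/4 = 10080.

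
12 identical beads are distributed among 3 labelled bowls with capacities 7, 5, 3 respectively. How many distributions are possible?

Without the upper bounds there are C(14,2) = 91 ways to split 12 among 3 bowls.
Subtract solutions that violate a single cap (substitute x_i' = x_i − (cap_i+1)): x_1 ≥ 8 gives C(6,2) = 15; x_2 ≥ 6 gives C(8,2) = 28; x_3 ≥ 4 gives C(10,2) = 45. Together 88.
Add back pairs where two caps are both exceeded: 0 + 1 + 6 = 7.
By inclusion–exclusion the count is 91 − 88 + 7 = 10.

10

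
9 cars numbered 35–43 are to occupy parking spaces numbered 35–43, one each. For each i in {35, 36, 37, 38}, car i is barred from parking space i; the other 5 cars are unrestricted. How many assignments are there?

Let Aᵢ (for 35 ≤ i ≤ 38) be the placements that put car i in its forbidden parking space. Any j of these fix j positions, leaving (9−j)! ways to fill the rest, and there are C(4,j) ways to pick which j.
By inclusion–exclusion, the number of valid placements is Σ_{j=0}^{4} (−1)^j C(4,j)·(9−j)!.
Computing: 362880 − 161280 + 30240 − 2880 + 120 = 229080.

229080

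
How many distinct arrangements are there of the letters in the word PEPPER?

60

PEPPER has 6 letters with E appearing twice and P appearing 3 times.
Dividing 6! = 720 by 3!·2! = 12 for the repeated letters gives 60.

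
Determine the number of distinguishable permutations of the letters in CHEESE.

The 6 letters of CHEESE have repeats: E appearing 3 times.
So there are 6! / (3!) = 120 distinguishable arrangements.

120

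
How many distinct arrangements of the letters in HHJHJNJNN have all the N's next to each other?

140

Treat the 3 copies of N as a single block. The multiset to arrange is then {NNN, H, H, H, J, J, J}, 7 items in all.
That gives (7)!/(3!·3!) = 140 arrangements.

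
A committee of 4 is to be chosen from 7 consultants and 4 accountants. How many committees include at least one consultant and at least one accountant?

294

Unrestricted: C(11,4) = 330 ways to pick any 4 of the 11.
Selections missing a whole group: no consultants → C(4,4) = 1; no accountants → C(7,4) = 35.
Both groups omitted at once is impossible, so 330 − 36 = 294.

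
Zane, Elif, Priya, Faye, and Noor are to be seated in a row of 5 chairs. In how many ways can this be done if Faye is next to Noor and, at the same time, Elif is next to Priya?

Treat {Faye,Noor} as one block (2 orders) and {Elif,Priya} as another (2 orders).
That leaves 3 units to arrange: 2 × 2 × 3! = 4 × 6 = 24.

24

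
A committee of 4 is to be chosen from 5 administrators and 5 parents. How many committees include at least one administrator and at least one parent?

200

Unrestricted: C(10,4) = 210 ways to pick any 4 of the 10.
Selections missing a whole group: no administrators → C(5,4) = 5; no parents → C(5,4) = 5.
Both groups omitted at once is impossible, so 210 − 10 = 200.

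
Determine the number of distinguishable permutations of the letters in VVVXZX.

Letter multiplicities in VVVXZX: V×3, X×2, Z×1.
So there are 6! / (3!·2!) = 60 distinguishable arrangements.

60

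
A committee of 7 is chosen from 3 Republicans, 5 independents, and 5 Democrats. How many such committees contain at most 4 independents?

Split by how many independents are chosen (0 through 4).
Sum: C(5,0)·C(8,7) + C(5,1)·C(8,6) + C(5,2)·C(8,5) + C(5,3)·C(8,4) + C(5,4)·C(8,3) = 8 + 140 + 560 + 700 + 280 = 1688.

1688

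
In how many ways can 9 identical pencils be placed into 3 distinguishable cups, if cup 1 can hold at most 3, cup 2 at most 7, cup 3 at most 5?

21

Without the upper bounds there are C(11,2) = 55 ways to split 9 among 3 cups.
Subtract solutions that violate a single cap (substitute x_i' = x_i − (cap_i+1)): x_1 ≥ 4 gives C(7,2) = 21; x_2 ≥ 8 gives C(3,2) = 3; x_3 ≥ 6 gives C(5,2) = 10. Together 34.
No two caps can be exceeded simultaneously, so the pair terms are all 0.
By inclusion–exclusion the count is 55 − 34 + 0 = 21.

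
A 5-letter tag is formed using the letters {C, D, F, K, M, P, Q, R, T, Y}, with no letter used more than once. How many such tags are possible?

Choose and order 5 of the 10 symbols: the first letter has 10 options, the next 9, and so on down to 6.
10 × 9 × 8 × 7 × 6 = 30240.

30240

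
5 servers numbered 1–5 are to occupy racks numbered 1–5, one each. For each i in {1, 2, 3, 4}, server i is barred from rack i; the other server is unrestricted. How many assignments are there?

53

Let Aᵢ (for 1 ≤ i ≤ 4) be the placements that put server i in its forbidden rack. Any j of these fix j positions, leaving (5−j)! ways to fill the rest, and there are C(4,j) ways to pick which j.
By inclusion–exclusion, the number of valid placements is Σ_{j=0}^{4} (−1)^j C(4,j)·(5−j)!.
Computing: 120 − 96 + 36 − 8 + 1 = 53.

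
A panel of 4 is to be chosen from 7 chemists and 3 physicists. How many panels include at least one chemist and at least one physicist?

Unrestricted: C(10,4) = 210 ways to pick any 4 of the 10.
Selections missing a whole group: no chemists → C(3,4) = 0; no physicists → C(7,4) = 35.
Both groups omitted at once is impossible, so 210 − 35 = 175.

175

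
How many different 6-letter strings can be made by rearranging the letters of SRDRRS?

The 6 letters of SRDRRS have repeats: R appearing 3 times and S appearing twice.
Dividing 6! = 720 by 3!·2! = 12 for the repeated letters gives 60.

60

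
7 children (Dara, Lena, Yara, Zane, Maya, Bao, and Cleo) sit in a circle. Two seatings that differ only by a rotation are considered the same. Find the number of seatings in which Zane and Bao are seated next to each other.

Glue Zane and Bao into a block (2 internal orders). Seating 6 units around a circle gives (5)! arrangements.
So 2 × (5)! = 2 × 120 = 240.

240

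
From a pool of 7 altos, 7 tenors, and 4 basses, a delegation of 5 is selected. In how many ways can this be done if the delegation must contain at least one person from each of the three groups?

Unrestricted: C(18,5) = 8568 ways to pick any 5 of the 18.
Subtract selections that omit an entire group: no altos → C(11,5) = 462; no tenors → C(11,5) = 462; no basses → C(14,5) = 2002.
Add back selections omitting two groups (i.e. drawn from a single group): C(7,5) + C(7,5) + C(4,5) = 42.
By inclusion–exclusion: 8568 − 2926 + 42 = 5684.

5684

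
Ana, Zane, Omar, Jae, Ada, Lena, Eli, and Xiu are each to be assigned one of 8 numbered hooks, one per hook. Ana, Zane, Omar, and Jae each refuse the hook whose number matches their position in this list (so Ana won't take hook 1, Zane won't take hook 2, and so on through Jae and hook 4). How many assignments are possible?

Let Aᵢ (for 1 ≤ i ≤ 4) be the placements that put person i in their forbidden hook. Any j of these fix j positions, leaving (8−j)! ways to fill the rest, and there are C(4,j) ways to pick which j.
By inclusion–exclusion, the number of valid placements is Σ_{j=0}^{4} (−1)^j C(4,j)·(8−j)!.
Computing: 40320 − 20160 + 4320 − 480 + 24 = 24024.

24024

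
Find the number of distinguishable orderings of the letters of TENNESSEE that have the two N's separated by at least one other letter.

Total arrangements of TENNESSEE: 9!/(4!·2!·2!) = 3780.
If the two N's are adjacent, glue them into one block, leaving 8 items to arrange: (8)!/(4!·2!) = 840 ways.
Hence 3780 − 840 = 2940.

2940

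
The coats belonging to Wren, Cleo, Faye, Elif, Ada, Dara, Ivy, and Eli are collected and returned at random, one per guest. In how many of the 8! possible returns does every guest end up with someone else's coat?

Count assignments avoiding every fixed point. For any j of the 8 guests fixed to their own coat, the other 8−j can be arranged in (8−j)! ways.
By inclusion–exclusion this is Σ_{j=0}^{8} (−1)^j C(8,j)·(8−j)!.
Computing: 40320 − 40320 + 20160 − 6720 + 1680 − 336 + 56 − 8 + 1 = 14833.

14833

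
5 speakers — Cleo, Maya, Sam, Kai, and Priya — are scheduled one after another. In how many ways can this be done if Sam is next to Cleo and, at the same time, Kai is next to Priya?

Treat {Sam,Cleo} as one block (2 orders) and {Kai,Priya} as another (2 orders).
That leaves 3 units to arrange: 2 × 2 × 3! = 4 × 6 = 24.

24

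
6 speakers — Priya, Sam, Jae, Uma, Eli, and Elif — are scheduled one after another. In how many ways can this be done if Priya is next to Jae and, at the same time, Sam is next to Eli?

96

Treat {Priya,Jae} as one block (2 orders) and {Sam,Eli} as another (2 orders).
That leaves 4 units to arrange: 2 × 2 × 4! = 4 × 24 = 96.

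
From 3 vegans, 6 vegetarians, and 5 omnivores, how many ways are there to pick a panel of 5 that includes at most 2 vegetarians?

1316

Split by how many vegetarians are chosen (0 through 2).
Sum: C(6,0)·C(8,5) + C(6,1)·C(8,4) + C(6,2)·C(8,3) = 56 + 420 + 840 = 1316.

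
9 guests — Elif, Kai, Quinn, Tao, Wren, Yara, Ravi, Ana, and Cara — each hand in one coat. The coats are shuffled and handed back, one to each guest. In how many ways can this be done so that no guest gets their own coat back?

Count assignments avoiding every fixed point. For any j of the 9 guests fixed to their own coat, the other 9−j can be arranged in (9−j)! ways.
By inclusion–exclusion this is Σ_{j=0}^{9} (−1)^j C(9,j)·(9−j)!.
Computing: 362880 − 362880 + 181440 − 60480 + 15120 − 3024 + 504 − 72 + 9 − 1 = 133496.

133496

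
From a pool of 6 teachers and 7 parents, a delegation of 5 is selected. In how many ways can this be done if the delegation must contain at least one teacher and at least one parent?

1260

With no constraint there are C(13,5) = 1287 possible selections.
Selections missing a whole group: no teachers → C(7,5) = 21; no parents → C(6,5) = 6.
Both groups omitted at once is impossible, so 1287 − 27 = 1260.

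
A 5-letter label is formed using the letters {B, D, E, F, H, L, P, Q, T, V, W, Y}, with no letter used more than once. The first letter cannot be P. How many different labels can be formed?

87120

The first letter has 12−1 = 11 choices (anything except P).
The remaining 4 letters are filled from the other 11 symbols without repetition: 11 × 10 × 9 × 8 = 7920.
Total: 11 × 7920 = 87120.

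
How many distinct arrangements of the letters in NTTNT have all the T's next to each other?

3

Treat the 3 copies of T as a single block. The multiset to arrange is then {TTT, N, N}, 3 items in all.
That gives (3)!/(2!) = 3 arrangements.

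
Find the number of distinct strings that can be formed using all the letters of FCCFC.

Letter multiplicities in FCCFC: C×3, F×2.
The number of distinct arrangements is 5!/(3!·2!) = 120/12 = 10.

10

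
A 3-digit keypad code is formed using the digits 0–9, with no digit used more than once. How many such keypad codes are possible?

720

With no repetition, fill the 3 digits in order: 10 choices, then 9, down to 8.
10 × 9 × 8 = 720.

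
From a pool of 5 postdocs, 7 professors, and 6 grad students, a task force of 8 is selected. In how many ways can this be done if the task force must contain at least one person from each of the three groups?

41811

With no constraint there are C(18,8) = 43758 possible selections.
Selections missing a whole group: no postdocs → C(13,8) = 1287; no professors → C(11,8) = 165; no grad students → C(12,8) = 495.
Add back selections omitting two groups (i.e. drawn from a single group): C(5,8) + C(7,8) + C(6,8) = 0.
By inclusion–exclusion: 43758 − 1947 + 0 = 41811.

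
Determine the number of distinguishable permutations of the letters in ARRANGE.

1260

Letter multiplicities in ARRANGE: A×2, E×1, G×1, N×1, R×2.
The number of distinct arrangements is 7!/(2!·2!) = 5040/4 = 1260.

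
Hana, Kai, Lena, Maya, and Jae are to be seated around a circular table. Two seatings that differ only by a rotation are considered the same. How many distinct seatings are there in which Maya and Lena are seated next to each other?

12

Glue Maya and Lena into a block (2 internal orders). Seating 4 units around a circle gives (3)! arrangements.
So 2 × (3)! = 2 × 6 = 12.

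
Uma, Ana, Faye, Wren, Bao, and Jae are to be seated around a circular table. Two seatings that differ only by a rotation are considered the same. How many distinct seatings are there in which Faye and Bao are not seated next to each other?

All circular seatings of 6 people number (5)! = 120.
Those with Faye next to Bao: fuse the pair into one unit and seat 5 units around a circle — 2·(4)! = 48.
Subtracting, 120 − 48 = 72.

72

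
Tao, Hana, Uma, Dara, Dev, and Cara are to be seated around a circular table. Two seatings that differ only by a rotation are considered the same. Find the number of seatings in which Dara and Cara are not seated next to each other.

All circular seatings of 6 people number (5)! = 120.
Those with Dara next to Cara: fuse the pair into one unit and seat 5 units around a circle — 2·(4)! = 48.
Subtracting, 120 − 48 = 72.

72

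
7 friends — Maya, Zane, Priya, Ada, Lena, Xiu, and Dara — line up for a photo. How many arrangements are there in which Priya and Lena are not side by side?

3600

There are 7! = 5040 arrangements in all. If Priya and Lena are adjacent, merging them into one block gives 2·(6)! = 1440 arrangements.
Complementary counting: 5040 − 1440 = 3600.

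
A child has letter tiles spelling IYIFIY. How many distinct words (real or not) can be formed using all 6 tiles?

Letter multiplicities in IYIFIY: F×1, I×3, Y×2.
Dividing 6! = 720 by 3!·2! = 12 for the repeated letters gives 60.

60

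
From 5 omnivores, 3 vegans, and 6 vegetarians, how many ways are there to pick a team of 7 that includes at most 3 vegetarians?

2416

Split by how many vegetarians are chosen (0 through 3).
Sum: C(6,0)·C(8,7) + C(6,1)·C(8,6) + C(6,2)·C(8,5) + C(6,3)·C(8,4) = 8 + 168 + 840 + 1400 = 2416.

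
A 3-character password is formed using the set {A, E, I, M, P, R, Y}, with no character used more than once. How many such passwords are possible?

210

With no repetition, fill the 3 characters in order: 7 choices, then 6, down to 5.
That product is 7 × 6 × 5 = 210.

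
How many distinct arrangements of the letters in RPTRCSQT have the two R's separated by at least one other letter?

Total arrangements of RPTRCSQT: 8!/(2!·2!) = 10080.
If the two R's are adjacent, glue them into one block, leaving 7 items to arrange: (7)!/(2!) = 2520 ways.
Hence 10080 − 2520 = 7560.

7560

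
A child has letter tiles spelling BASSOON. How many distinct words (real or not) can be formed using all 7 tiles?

1260

The 7 letters of BASSOON have repeats: O appearing twice and S appearing twice.
The number of distinct arrangements is 7!/(2!·2!) = 5040/4 = 1260.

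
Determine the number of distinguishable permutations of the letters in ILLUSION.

ILLUSION has 8 letters with I appearing twice and L appearing twice.
The number of distinct arrangements is 8!/(2!·2!) = 40320/4 = 10080.

10080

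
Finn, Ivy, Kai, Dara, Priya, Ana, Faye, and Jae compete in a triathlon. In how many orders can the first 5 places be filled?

6720

This is an ordered selection of 5 from 8: P(8,5).
That gives 8 × 7 × 6 × 5 × 4 = 6720.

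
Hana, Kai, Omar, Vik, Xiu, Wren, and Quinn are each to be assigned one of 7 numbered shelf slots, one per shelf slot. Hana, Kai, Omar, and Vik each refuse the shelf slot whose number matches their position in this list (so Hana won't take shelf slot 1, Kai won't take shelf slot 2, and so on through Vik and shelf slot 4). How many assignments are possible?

2790

Let Aᵢ (for 1 ≤ i ≤ 4) be the placements that put person i in their forbidden shelf slot. Any j of these fix j positions, leaving (7−j)! ways to fill the rest, and there are C(4,j) ways to pick which j.
By inclusion–exclusion, the number of valid placements is Σ_{j=0}^{4} (−1)^j C(4,j)·(7−j)!.
Computing: 5040 − 2880 + 720 − 96 + 6 = 2790.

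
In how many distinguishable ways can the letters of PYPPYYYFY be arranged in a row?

The 9 letters of PYPPYYYFY have repeats: P appearing 3 times and Y appearing 5 times.
The number of distinct arrangements is 9!/(5!·3!) = 362880/720 = 504.

504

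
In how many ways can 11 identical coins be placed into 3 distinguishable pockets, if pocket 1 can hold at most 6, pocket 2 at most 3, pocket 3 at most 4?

6

By stars and bars, unrestricted non-negative solutions to x_1+…+x_3 = 11 number C(11+2,2) = 78.
Subtract solutions that violate a single cap (substitute x_i' = x_i − (cap_i+1)): x_1 ≥ 7 gives C(6,2) = 15; x_2 ≥ 4 gives C(9,2) = 36; x_3 ≥ 5 gives C(8,2) = 28. Together 79.
Add back pairs where two caps are both exceeded: 1 + 0 + 6 = 7.
By inclusion–exclusion the count is 78 − 79 + 7 = 6.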